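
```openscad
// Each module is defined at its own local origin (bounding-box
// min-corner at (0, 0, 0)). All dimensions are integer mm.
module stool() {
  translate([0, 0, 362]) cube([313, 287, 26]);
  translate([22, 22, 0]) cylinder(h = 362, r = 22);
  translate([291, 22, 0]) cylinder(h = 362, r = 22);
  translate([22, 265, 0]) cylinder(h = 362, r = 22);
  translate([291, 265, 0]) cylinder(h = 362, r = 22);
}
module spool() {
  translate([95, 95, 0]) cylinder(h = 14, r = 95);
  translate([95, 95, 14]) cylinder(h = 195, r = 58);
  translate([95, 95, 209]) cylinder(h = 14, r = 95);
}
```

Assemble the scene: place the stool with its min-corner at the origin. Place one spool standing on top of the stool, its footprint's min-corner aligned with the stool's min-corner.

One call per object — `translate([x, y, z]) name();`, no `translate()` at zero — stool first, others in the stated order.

stool();
translate([0, 0, 388]) spool();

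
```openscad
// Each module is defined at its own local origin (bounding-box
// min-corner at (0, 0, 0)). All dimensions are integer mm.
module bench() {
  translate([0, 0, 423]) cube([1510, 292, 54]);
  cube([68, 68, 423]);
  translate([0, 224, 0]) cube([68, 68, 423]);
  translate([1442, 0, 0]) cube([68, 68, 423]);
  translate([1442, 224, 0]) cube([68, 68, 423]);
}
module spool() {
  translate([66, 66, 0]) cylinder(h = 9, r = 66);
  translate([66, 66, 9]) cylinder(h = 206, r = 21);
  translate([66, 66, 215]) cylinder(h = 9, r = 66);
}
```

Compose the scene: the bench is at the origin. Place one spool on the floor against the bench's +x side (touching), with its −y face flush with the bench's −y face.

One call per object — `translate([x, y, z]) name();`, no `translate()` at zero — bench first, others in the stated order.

bench();
translate([1510, 0, 0]) spool();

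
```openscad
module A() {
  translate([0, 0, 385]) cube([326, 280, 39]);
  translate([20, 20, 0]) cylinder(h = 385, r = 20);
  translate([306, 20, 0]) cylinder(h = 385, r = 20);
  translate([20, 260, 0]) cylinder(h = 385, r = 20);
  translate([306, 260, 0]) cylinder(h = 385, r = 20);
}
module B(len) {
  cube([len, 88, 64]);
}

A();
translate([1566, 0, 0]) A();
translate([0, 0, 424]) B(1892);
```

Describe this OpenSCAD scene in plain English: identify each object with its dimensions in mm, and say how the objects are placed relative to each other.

A is a four-legged stool. The seat is 326×280 mm, 39 mm thick, top at z = 424 mm. It stands on four round legs, each 40 mm in diameter, from z = 0 to the seat underside, each leg's axis is inset half a diameter from the nearest pair of seat edges (so the leg's bounding box is flush with the corner).

B is a rectangular beam 1892 mm long (x), 88 mm deep (y), 64 mm thick (z).

The beam spans the tops of two stools placed 1240 mm apart, resting at z = 424 mm.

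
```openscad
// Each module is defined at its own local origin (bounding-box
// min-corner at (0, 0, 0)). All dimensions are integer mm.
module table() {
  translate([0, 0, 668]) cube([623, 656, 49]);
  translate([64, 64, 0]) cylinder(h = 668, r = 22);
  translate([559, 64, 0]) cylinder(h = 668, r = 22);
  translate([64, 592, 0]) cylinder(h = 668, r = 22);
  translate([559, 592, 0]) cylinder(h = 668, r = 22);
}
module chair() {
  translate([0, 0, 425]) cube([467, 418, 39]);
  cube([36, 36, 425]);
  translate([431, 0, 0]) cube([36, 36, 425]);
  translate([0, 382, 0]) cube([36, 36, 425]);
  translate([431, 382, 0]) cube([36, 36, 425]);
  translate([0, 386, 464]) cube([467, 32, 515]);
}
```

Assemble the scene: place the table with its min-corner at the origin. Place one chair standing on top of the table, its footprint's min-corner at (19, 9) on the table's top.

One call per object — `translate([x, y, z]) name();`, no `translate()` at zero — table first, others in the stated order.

table();
translate([19, 9, 717]) chair();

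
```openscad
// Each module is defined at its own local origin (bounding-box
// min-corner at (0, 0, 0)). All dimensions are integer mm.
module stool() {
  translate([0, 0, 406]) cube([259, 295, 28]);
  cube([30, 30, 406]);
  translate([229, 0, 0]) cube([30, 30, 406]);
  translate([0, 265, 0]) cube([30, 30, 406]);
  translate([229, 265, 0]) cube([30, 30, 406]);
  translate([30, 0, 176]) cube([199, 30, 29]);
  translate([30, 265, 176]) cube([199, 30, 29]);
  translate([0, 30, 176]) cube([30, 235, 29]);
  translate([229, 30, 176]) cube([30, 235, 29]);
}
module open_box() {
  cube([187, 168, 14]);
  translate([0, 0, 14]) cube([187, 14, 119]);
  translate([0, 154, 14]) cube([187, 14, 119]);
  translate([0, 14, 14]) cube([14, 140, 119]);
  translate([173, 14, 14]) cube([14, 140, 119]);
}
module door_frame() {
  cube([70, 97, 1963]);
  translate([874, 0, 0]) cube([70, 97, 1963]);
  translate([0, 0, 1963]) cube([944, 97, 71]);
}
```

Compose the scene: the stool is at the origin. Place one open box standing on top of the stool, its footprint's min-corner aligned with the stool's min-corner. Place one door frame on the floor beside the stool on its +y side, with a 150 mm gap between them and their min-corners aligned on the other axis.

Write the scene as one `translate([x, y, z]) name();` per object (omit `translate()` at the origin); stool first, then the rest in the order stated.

stool();
translate([0, 0, 434]) open_box();
translate([0, 445, 0]) door_frame();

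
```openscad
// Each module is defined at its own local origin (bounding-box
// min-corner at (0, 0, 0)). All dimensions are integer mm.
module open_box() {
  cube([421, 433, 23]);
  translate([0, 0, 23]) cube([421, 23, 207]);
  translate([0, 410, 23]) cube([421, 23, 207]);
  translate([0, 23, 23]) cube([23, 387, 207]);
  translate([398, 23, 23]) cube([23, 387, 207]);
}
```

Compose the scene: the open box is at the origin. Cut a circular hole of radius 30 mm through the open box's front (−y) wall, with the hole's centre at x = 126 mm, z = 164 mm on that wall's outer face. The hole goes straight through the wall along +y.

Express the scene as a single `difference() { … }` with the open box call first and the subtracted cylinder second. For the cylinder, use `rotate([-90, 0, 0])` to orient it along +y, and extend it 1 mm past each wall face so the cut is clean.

difference() {
  open_box();
  translate([126, -1, 164]) rotate([-90, 0, 0]) cylinder(h = 25, r = 30);
}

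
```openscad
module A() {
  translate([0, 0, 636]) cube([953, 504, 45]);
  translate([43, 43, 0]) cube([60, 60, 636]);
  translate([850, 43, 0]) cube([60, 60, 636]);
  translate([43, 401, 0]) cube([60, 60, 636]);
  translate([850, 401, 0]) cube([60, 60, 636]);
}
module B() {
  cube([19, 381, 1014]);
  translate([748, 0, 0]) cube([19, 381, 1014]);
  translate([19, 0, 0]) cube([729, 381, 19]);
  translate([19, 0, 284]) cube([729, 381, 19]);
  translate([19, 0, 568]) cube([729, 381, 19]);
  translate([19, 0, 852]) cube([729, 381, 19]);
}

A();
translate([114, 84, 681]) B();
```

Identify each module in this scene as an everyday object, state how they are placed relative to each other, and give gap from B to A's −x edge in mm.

A is a table. B is a bookshelf. The bookshelf is on top of the table. The gap from the bookshelf to the table's −x edge is 114 mm.

The bookshelf's min-x is at 114; the table's min-x is 0; gap = 114 mm.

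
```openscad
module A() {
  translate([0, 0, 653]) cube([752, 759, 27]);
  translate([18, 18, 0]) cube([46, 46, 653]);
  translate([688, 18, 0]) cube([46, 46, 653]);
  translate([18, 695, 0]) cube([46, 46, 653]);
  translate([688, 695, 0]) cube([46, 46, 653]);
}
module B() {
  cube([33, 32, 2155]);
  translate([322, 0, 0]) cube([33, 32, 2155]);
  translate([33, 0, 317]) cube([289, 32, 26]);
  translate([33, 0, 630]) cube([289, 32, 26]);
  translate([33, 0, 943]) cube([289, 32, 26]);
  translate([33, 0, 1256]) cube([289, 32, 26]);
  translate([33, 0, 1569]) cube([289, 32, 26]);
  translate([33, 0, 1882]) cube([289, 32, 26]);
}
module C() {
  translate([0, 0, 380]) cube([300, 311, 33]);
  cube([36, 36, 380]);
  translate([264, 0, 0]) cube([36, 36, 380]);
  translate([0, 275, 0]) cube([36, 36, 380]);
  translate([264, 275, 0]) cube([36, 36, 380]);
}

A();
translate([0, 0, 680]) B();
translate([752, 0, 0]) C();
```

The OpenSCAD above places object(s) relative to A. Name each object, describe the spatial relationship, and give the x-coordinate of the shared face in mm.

A is a table. B is a ladder. C is a stool. The ladder is on top of the table. The stool is against the table's +x side, with their −y faces flush. The x-coordinate of the shared face is 752 mm.

The table's +x face and the stool's −x face are both at x = 752 mm.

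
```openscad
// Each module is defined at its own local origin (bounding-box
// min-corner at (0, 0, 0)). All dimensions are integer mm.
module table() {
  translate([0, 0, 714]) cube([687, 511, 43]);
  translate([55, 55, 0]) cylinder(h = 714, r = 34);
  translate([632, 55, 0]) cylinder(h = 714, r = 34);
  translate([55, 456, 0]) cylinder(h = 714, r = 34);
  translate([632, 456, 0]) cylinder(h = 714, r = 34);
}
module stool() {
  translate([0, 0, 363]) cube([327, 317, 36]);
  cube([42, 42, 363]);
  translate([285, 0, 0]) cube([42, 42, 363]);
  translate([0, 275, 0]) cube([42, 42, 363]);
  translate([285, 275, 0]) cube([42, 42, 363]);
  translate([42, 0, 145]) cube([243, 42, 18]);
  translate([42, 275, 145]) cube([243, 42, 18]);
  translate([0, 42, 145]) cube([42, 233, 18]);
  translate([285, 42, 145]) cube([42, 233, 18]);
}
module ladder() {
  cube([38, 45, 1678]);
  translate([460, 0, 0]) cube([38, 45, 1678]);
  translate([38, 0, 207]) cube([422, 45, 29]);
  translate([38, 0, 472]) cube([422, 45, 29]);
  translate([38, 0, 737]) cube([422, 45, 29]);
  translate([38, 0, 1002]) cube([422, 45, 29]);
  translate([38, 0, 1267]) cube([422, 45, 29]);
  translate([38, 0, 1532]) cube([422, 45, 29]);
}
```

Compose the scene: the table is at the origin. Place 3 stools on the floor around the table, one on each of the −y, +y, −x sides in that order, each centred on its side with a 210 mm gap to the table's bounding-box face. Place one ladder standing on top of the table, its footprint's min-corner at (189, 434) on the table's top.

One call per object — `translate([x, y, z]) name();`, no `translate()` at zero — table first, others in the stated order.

table();
translate([180, -527, 0]) stool();
translate([180, 721, 0]) stool();
translate([-537, 97, 0]) stool();
translate([189, 434, 757]) ladder();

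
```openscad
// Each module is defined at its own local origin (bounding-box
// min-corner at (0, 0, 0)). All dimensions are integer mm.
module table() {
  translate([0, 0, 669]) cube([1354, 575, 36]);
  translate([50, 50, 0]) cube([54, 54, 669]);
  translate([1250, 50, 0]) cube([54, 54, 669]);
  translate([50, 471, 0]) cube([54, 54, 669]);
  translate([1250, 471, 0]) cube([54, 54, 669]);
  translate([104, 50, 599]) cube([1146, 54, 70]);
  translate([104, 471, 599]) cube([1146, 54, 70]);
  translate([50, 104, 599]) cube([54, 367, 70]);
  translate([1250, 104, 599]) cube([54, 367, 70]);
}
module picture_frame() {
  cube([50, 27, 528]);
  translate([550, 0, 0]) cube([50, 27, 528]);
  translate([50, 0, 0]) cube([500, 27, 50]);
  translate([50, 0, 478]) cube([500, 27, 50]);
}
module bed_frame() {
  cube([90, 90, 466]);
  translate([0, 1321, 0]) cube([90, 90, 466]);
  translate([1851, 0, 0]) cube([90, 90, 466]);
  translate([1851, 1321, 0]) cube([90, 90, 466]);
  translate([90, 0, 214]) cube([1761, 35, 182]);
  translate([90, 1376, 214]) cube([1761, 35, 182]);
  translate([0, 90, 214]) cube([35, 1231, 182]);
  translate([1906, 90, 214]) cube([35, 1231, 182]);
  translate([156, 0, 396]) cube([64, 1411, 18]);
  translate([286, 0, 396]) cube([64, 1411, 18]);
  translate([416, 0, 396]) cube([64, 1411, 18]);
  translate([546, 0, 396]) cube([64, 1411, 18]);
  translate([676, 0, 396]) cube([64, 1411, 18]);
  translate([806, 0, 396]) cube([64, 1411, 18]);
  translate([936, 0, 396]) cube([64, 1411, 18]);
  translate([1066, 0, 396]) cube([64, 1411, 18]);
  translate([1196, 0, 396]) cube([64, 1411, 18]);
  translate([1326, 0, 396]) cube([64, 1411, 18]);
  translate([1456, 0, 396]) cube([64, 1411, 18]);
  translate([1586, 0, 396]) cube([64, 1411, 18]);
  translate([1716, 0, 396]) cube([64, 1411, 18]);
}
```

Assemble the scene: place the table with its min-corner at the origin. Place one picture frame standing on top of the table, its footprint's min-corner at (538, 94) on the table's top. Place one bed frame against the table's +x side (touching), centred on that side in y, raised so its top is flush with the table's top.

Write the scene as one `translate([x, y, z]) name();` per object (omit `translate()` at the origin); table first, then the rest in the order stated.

table();
translate([538, 94, 705]) picture_frame();
translate([1354, -418, 239]) bed_frame();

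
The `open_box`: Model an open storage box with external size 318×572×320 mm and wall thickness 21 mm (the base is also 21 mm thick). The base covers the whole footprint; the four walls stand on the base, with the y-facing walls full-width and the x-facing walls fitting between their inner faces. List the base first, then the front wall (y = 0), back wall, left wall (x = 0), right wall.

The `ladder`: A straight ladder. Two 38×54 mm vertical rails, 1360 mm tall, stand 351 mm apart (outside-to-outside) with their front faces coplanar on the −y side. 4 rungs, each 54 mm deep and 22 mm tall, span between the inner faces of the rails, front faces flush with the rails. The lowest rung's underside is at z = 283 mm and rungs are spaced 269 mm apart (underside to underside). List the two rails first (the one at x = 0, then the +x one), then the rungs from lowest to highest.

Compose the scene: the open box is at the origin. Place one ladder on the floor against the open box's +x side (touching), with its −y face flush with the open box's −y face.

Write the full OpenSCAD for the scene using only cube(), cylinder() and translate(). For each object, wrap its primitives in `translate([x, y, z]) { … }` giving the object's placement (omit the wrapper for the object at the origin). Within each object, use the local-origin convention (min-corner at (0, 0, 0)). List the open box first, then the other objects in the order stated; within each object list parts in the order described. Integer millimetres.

cube([318, 572, 21]);
translate([0, 0, 21]) cube([318, 21, 299]);
translate([0, 551, 21]) cube([318, 21, 299]);
translate([0, 21, 21]) cube([21, 530, 299]);
translate([297, 21, 21]) cube([21, 530, 299]);
translate([318, 0, 0]) {
  cube([38, 54, 1360]);
  translate([313, 0, 0]) cube([38, 54, 1360]);
  translate([38, 0, 283]) cube([275, 54, 22]);
  translate([38, 0, 552]) cube([275, 54, 22]);
  translate([38, 0, 821]) cube([275, 54, 22]);
  translate([38, 0, 1090]) cube([275, 54, 22]);
}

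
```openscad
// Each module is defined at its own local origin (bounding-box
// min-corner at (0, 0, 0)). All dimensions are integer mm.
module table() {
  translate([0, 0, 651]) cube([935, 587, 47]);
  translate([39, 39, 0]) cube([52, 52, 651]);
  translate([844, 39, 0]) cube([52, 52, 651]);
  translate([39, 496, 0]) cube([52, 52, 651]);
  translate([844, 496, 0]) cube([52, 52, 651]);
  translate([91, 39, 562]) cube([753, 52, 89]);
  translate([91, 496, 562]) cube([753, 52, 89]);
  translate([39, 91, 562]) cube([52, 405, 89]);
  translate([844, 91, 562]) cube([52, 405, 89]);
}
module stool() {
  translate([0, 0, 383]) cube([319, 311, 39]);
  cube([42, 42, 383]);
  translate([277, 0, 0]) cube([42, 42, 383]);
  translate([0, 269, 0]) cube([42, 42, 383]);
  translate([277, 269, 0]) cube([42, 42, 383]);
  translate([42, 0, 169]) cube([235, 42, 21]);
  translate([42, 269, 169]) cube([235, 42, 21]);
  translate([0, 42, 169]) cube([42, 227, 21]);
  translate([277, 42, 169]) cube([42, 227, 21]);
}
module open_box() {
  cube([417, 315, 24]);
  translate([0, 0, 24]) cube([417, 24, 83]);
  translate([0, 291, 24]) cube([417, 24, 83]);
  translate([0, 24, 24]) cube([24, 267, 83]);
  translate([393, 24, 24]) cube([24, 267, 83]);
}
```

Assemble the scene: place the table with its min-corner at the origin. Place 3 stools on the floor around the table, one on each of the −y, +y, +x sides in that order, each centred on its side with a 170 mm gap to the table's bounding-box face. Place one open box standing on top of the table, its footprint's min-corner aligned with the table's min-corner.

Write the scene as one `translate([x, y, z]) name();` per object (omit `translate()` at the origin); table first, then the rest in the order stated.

table();
translate([308, -481, 0]) stool();
translate([308, 757, 0]) stool();
translate([1105, 138, 0]) stool();
translate([0, 0, 698]) open_box();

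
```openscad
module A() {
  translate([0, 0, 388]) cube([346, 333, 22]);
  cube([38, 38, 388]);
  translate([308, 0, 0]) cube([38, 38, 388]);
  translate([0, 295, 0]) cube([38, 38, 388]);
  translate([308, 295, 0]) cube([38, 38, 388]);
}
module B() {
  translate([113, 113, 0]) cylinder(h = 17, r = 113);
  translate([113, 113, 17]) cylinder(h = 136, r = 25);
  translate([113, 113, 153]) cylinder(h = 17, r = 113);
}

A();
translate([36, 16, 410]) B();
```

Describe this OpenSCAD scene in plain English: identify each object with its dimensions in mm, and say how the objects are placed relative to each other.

A is a four-legged stool. The seat is a 346×333×22 mm slab whose top surface is at z = 410 mm; four square legs, each 38×38 mm in cross-section, run from the floor (z = 0) to the underside of the seat, each flush with a corner of the seat.

B is a spool: two coaxial disc flanges of radius 113 mm and thickness 17 mm, joined by a core cylinder of radius 25 mm and height 136 mm. The lower flange rests on z = 0 and the three cylinders share a vertical axis.

The spool is on top of the stool.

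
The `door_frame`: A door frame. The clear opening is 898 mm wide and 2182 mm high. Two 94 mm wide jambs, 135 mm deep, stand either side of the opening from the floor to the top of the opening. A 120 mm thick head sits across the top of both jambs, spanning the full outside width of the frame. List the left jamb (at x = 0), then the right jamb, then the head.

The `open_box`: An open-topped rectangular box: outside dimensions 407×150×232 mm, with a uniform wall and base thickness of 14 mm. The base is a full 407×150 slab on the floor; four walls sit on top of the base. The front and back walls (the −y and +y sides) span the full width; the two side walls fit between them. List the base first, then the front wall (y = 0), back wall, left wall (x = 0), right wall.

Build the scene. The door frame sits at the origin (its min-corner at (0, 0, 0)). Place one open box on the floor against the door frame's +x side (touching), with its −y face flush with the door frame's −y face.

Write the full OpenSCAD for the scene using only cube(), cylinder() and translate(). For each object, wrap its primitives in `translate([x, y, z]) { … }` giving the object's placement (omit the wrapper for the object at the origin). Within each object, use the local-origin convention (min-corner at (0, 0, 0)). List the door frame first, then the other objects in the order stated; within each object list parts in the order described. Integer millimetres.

cube([94, 135, 2182]);
translate([992, 0, 0]) cube([94, 135, 2182]);
translate([0, 0, 2182]) cube([1086, 135, 120]);
translate([1086, 0, 0]) {
  cube([407, 150, 14]);
  translate([0, 0, 14]) cube([407, 14, 218]);
  translate([0, 136, 14]) cube([407, 14, 218]);
  translate([0, 14, 14]) cube([14, 122, 218]);
  translate([393, 14, 14]) cube([14, 122, 218]);
}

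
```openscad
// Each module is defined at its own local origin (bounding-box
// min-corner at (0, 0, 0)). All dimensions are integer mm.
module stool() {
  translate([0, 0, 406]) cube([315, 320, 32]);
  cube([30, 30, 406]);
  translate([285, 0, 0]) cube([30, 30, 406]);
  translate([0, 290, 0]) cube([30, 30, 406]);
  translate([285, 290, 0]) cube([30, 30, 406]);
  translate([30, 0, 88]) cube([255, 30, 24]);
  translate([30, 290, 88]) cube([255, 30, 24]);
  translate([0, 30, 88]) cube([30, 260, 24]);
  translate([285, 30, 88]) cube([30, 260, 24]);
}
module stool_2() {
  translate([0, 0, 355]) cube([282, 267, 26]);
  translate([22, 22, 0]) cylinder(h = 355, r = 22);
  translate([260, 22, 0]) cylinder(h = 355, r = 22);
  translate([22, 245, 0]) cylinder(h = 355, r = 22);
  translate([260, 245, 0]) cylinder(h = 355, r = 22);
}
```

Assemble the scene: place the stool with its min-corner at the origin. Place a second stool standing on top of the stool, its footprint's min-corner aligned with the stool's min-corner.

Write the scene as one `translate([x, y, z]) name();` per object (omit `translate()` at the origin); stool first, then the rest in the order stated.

stool();
translate([0, 0, 438]) stool_2();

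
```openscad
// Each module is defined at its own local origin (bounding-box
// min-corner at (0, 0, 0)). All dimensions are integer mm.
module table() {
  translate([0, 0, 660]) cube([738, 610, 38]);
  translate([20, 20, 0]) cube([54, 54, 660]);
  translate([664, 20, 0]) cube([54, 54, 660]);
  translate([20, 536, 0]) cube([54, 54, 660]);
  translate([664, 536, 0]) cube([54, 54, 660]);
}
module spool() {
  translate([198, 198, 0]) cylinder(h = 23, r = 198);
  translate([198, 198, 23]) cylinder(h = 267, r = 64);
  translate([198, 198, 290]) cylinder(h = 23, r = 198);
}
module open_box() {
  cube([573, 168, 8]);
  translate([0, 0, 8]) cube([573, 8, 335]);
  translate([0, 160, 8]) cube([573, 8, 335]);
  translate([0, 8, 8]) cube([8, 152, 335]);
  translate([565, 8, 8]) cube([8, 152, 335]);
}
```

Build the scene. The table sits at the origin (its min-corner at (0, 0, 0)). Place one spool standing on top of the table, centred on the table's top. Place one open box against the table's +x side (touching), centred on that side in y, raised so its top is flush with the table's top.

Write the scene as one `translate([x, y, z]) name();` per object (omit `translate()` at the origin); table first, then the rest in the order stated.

table();
translate([171, 107, 698]) spool();
translate([738, 221, 355]) open_box();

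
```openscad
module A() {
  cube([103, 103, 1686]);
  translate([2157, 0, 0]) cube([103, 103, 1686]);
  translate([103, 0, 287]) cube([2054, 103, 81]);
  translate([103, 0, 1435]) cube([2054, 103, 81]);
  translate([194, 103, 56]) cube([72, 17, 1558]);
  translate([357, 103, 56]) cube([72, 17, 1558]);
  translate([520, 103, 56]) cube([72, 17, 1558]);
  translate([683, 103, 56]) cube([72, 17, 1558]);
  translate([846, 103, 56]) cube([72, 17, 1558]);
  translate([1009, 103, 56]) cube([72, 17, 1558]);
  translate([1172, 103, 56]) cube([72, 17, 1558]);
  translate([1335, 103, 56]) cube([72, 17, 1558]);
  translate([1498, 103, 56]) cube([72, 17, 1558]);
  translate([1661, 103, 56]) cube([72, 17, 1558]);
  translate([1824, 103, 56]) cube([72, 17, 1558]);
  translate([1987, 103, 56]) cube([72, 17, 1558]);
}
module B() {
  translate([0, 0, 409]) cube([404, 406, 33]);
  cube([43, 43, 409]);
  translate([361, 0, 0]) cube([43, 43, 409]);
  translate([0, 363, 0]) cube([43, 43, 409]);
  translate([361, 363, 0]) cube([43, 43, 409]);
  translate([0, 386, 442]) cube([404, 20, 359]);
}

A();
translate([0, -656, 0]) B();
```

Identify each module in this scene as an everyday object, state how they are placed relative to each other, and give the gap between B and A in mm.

A is a fence section. B is a chair. The chair is on the floor beside the fence section on its −y side. The gap between the chair and the fence section is 250 mm.

The chair's nearest face is 250 mm from the fence section's −y face.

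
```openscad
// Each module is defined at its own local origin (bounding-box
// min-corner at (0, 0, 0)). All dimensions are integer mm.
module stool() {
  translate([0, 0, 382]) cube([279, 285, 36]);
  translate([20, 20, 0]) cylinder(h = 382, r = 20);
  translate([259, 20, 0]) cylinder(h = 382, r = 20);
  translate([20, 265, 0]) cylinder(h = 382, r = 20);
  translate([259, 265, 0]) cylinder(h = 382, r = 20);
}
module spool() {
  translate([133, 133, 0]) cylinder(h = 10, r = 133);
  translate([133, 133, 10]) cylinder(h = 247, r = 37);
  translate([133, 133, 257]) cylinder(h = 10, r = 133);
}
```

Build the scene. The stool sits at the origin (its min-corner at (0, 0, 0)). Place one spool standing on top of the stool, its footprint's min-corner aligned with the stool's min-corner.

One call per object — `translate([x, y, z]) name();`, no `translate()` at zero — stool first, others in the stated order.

stool();
translate([0, 0, 418]) spool();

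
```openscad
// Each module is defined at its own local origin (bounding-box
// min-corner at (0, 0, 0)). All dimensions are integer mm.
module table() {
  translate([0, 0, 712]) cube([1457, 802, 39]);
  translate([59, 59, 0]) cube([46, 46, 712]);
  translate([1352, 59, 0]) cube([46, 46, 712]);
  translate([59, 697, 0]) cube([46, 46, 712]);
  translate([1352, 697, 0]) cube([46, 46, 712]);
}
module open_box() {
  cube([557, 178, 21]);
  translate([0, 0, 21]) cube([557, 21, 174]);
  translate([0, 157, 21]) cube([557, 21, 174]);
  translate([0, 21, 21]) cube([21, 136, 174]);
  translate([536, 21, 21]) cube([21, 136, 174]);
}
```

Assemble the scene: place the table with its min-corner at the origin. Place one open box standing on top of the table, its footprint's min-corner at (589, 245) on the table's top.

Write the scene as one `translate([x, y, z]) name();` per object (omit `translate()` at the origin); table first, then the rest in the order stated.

table();
translate([589, 245, 751]) open_box();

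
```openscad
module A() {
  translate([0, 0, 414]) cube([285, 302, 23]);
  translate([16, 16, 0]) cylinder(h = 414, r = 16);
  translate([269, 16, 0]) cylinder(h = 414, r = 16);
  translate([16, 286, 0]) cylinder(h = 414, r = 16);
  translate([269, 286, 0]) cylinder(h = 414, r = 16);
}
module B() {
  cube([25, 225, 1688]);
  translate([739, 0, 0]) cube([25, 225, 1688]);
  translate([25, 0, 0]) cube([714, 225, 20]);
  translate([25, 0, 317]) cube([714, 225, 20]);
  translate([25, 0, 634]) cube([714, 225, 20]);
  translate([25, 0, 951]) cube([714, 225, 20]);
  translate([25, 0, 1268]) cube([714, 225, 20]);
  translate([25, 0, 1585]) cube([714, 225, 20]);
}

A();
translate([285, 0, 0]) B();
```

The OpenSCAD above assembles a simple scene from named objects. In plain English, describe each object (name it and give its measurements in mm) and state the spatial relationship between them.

A is a four-legged stool. The seat is 285×302 mm, 23 mm thick, top at z = 437 mm. It stands on four round legs, each 32 mm in diameter, from z = 0 to the seat underside, each leg's axis is inset half a diameter from the nearest pair of seat edges (so the leg's bounding box is flush with the corner).

B is an open bookshelf. Two side panels, each 25 mm thick, 225 mm deep and 1688 mm tall, stand 764 mm apart (outside-to-outside). Between them sit 6 shelves, each 20 mm thick and 225 mm deep, spanning the full gap between the sides. The bottom shelf rests on the floor (its underside at z = 0) and the clear gap between one shelf's top and the next shelf's underside is 297 mm.

The bookshelf is against the stool's +x side, with their −y faces flush.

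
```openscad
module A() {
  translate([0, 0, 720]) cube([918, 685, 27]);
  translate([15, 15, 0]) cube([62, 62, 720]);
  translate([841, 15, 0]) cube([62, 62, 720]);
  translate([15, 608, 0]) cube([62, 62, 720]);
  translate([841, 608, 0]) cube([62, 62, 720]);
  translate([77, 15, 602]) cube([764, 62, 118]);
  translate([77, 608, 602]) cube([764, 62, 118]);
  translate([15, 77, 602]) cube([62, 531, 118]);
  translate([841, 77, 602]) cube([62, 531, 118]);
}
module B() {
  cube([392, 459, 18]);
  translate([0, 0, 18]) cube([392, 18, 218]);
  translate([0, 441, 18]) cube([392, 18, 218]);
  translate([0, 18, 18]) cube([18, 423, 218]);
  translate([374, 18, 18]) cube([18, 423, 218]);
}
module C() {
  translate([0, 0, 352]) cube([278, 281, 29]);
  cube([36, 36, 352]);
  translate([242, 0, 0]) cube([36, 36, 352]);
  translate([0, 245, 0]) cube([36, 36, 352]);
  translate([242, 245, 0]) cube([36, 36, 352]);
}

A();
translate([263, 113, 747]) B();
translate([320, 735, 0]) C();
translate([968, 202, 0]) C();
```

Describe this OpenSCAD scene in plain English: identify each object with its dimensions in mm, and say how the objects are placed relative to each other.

A is a table: top 918 mm (x) × 685 mm (y), 27 mm thick, upper face at z = 747 mm, on four 62×62 mm square legs, each inset 15 mm from the nearest pair of top edges, running from z = 0 to the bottom of the top. Four apron rails, 62 mm thick and 118 mm tall, run between adjacent legs with their top edges flush with the underside of the top and their outer faces flush with the legs' outer faces.

B is an open-topped rectangular box: outside dimensions 392×459×236 mm, with a uniform wall and base thickness of 18 mm. The base is a full 392×459 slab on the floor; four walls sit on top of the base. The front and back walls (the −y and +y sides) span the full width; the two side walls fit between them.

C is a four-legged stool. The seat is a 278×281×29 mm slab whose top surface is at z = 381 mm; four square legs, each 36×36 mm in cross-section, run from the floor (z = 0) to the underside of the seat, each flush with a corner of the seat.

The open box is on top of the table, centred. Two stools sit around the table at the +y, +x sides.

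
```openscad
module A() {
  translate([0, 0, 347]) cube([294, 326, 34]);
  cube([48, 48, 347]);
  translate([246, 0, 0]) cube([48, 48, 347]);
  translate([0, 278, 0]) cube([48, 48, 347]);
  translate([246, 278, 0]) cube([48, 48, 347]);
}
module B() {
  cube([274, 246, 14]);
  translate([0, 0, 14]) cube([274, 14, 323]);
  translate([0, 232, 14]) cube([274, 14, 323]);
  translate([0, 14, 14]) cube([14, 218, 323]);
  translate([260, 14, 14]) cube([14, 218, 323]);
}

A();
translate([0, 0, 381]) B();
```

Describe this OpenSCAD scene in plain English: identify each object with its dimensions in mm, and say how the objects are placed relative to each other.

A is a four-legged stool. The seat is 294×326 mm, 34 mm thick, top at z = 381 mm. It stands on four square legs, each 48×48 mm in cross-section, from z = 0 to the seat underside, each flush with a corner of the seat.

B is an open storage box with external size 274×246×337 mm and wall thickness 14 mm (the base is also 14 mm thick). The base covers the whole footprint; the four walls stand on the base, with the y-facing walls full-width and the x-facing walls fitting between their inner faces.

The open box is on top of the stool.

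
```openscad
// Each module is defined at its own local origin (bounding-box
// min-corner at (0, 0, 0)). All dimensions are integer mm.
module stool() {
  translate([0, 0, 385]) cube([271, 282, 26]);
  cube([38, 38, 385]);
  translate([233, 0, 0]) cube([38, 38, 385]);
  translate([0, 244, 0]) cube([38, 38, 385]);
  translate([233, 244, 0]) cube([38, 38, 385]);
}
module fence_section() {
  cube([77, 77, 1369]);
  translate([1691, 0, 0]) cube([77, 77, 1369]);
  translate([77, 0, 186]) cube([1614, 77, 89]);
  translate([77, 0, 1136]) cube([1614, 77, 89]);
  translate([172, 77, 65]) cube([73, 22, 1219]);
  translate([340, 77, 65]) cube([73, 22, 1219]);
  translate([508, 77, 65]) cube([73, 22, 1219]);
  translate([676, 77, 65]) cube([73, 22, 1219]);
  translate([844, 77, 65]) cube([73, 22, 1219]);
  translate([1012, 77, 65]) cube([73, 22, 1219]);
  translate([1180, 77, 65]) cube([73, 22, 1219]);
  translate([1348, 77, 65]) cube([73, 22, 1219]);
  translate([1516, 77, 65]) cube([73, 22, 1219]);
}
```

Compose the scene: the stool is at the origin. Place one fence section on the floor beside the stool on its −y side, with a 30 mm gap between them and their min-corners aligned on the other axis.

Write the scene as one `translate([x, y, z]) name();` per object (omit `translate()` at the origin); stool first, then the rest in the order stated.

stool();
translate([0, -129, 0]) fence_section();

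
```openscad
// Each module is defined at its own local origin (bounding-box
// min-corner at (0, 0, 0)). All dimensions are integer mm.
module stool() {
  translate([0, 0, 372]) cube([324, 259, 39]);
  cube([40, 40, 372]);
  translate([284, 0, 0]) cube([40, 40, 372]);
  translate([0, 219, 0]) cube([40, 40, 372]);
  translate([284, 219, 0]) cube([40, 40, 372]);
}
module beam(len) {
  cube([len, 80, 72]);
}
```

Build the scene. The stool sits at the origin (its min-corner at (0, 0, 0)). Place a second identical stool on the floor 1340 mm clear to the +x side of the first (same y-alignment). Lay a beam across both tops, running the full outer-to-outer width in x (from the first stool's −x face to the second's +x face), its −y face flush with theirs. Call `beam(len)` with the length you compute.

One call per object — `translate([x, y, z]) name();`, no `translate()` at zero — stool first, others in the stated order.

stool();
translate([1664, 0, 0]) stool();
translate([0, 0, 411]) beam(1988);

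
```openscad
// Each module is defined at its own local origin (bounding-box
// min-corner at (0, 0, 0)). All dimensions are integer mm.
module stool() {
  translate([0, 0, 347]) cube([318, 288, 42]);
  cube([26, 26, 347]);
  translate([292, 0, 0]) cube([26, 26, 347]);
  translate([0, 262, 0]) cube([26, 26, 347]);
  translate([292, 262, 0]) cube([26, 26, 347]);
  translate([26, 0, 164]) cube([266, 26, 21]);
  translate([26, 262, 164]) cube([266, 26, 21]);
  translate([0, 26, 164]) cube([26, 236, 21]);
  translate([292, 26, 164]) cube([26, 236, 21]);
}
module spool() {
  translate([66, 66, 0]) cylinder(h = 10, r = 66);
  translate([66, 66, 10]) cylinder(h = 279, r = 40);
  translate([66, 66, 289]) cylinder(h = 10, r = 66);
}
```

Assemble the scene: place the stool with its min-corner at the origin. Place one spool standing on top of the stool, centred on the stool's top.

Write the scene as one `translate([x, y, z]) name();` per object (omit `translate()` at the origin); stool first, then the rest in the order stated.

stool();
translate([93, 78, 389]) spool();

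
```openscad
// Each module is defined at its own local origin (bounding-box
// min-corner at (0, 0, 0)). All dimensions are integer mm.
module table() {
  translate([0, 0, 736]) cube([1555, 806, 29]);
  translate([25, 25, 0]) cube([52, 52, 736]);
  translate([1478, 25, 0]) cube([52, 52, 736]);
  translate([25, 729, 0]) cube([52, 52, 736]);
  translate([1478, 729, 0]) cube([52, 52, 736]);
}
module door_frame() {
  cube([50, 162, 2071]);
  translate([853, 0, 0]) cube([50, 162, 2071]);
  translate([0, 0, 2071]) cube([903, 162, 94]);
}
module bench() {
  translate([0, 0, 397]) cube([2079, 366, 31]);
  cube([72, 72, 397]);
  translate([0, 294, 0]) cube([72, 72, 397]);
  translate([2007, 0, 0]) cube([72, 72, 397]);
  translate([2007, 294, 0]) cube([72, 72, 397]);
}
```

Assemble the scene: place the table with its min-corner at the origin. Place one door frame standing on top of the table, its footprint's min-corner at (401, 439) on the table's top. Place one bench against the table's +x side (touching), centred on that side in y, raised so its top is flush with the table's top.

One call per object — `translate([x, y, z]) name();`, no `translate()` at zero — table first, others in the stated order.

table();
translate([401, 439, 765]) door_frame();
translate([1555, 220, 337]) bench();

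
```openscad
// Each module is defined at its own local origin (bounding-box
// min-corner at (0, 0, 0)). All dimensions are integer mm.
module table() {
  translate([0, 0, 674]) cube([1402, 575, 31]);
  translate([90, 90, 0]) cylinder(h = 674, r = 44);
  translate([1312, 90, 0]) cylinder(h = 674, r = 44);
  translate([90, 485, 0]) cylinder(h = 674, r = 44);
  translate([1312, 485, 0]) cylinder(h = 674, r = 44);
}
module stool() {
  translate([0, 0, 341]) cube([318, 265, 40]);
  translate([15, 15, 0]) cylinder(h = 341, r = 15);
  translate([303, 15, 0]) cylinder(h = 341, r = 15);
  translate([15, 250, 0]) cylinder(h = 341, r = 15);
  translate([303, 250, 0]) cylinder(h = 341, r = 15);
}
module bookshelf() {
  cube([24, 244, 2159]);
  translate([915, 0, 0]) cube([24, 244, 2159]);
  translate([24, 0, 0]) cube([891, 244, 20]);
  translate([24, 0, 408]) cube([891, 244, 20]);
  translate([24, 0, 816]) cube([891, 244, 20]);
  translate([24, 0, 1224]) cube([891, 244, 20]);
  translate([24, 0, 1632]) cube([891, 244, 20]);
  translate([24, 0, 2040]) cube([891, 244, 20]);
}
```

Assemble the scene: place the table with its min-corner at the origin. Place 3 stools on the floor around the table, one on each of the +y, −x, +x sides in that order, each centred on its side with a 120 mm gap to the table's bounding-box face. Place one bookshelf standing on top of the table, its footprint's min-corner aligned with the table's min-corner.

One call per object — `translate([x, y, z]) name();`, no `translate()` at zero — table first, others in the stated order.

table();
translate([542, 695, 0]) stool();
translate([-438, 155, 0]) stool();
translate([1522, 155, 0]) stool();
translate([0, 0, 705]) bookshelf();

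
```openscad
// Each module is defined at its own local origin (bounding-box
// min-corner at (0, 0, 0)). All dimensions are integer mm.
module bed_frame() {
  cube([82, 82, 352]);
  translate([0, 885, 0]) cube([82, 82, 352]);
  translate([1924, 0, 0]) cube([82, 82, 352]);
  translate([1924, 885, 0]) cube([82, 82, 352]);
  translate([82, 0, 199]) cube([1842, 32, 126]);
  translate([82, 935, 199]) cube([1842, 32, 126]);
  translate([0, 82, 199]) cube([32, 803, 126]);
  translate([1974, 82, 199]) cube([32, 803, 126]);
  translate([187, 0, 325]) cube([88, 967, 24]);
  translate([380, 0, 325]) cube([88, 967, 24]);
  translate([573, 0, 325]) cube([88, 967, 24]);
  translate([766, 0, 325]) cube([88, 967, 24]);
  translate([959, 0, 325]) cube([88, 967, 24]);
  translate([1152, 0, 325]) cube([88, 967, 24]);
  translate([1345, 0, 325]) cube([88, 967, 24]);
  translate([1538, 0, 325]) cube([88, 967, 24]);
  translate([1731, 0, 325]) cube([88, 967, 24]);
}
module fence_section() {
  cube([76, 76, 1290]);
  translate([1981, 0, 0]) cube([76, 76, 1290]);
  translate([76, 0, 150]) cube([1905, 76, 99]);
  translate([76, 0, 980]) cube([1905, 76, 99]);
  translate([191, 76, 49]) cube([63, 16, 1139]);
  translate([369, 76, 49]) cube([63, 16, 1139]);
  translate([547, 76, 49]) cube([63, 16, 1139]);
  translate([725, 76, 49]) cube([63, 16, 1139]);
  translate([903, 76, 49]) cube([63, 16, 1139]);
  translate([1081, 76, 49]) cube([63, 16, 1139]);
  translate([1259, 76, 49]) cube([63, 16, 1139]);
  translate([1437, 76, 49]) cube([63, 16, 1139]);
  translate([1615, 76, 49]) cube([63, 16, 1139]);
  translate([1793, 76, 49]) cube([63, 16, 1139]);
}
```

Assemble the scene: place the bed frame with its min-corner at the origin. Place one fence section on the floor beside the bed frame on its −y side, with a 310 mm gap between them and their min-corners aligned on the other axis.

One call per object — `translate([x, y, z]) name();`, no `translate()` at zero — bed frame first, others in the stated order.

bed_frame();
translate([0, -402, 0]) fence_section();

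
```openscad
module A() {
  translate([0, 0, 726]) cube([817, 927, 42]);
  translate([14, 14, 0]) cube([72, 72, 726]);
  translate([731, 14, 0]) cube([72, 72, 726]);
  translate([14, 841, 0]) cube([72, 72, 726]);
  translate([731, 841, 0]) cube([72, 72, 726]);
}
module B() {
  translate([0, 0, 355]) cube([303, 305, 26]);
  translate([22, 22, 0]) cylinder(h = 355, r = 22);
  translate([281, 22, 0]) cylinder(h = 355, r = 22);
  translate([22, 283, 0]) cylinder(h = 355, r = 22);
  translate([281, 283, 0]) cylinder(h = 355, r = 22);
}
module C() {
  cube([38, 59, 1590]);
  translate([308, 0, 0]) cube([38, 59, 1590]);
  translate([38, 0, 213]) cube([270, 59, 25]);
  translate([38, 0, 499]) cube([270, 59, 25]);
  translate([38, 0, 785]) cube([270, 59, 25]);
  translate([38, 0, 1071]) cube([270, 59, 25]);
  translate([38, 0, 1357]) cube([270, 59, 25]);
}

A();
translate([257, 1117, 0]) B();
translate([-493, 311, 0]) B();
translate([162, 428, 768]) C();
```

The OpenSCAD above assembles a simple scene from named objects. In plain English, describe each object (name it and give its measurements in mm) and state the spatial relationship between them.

A is a table with a 817×927 mm rectangular top, 42 mm thick, top surface at z = 768 mm, supported by four 72×72 mm square legs, each inset 14 mm from the nearest pair of top edges, running from the floor.

B is a four-legged stool. The seat is 303×305 mm, 26 mm thick, top at z = 381 mm. It stands on four round legs, each 44 mm in diameter, from z = 0 to the seat underside, each leg's axis is inset half a diameter from the nearest pair of seat edges (so the leg's bounding box is flush with the corner).

C is a straight ladder. Two 38×59 mm vertical rails, 1590 mm tall, stand 346 mm apart (outside-to-outside) with their front faces coplanar on the −y side. 5 rungs, each 59 mm deep and 25 mm tall, span between the inner faces of the rails, front faces flush with the rails. The lowest rung's underside is at z = 213 mm and rungs are spaced 286 mm apart (underside to underside).

Two stools sit around the table at the +y, −x sides. The ladder is on top of the table.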